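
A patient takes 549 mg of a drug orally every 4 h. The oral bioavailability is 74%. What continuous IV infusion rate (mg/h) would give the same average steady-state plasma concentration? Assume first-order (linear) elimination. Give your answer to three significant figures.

102 mg/h

Equivalent systemic input: infusion rate = F·D/τ.
Rate = 0.74 × 549 / 4 = 101.6 mg/h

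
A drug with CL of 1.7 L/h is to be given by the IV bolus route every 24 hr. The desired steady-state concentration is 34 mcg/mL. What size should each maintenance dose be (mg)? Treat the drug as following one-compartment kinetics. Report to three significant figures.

1390 mg

D = CL × Css × τ = 1.700 × 34 × 24 = 1387 mg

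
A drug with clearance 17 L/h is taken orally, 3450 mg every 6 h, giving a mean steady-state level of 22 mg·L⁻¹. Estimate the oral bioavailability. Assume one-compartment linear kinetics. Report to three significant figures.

0.650

F·D/τ = CL·Css at steady state → F = CL·Css·τ / D.
F = 17 × 22 × 6 / 3450 = 0.650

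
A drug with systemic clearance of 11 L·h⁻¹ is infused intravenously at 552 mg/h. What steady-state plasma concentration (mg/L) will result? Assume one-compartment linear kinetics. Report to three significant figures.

Css = rate / CL = 552 / 11.00 = 50.18 mg/L

50.2 mg/L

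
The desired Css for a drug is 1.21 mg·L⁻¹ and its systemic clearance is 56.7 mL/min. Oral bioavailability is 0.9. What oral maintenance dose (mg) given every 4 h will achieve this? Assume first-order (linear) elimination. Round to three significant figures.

Convert clearance: 56.7 mL/min × 60 min/h ÷ 1000 mL/L = 3.402 L/h
D = CL × Css × τ / F = 3.402 × 1.21 × 4 / 0.9 = 18.30 mg

18.3 mg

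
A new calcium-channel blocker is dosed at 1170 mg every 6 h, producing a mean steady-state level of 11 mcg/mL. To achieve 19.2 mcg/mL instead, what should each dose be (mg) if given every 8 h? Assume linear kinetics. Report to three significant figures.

For first-order elimination, Css ∝ F·D/(CL·τ); F and CL are unchanged, so Css ∝ D/τ.
D₂ = D₁ × (Css,target / Css,current) × (τ₂/τ₁) = 1170 × (19.2/11) × (8/6) = 2723 mg

2720 mg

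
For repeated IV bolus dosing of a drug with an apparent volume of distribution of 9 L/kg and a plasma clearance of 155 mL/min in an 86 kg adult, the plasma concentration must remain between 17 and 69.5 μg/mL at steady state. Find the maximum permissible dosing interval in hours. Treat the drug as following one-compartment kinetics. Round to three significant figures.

Vd = 9 L/kg × 86 kg = 774.0 L
CL = 155 mL/min = 155 × 0.06 = 9.300 L/h
k = CL / Vd = 9.300 / 774.0 = 0.01202 h⁻¹
Between IV bolus doses, concentration decays as C = C₀·e^(−kτ), so C_peak/C_trough = e^(kτ).
τ_max = ln(C_peak/C_trough) / k = ln(69.5/17) / 0.01202 = 1.408 / 0.01202 = 117.1 h

117 h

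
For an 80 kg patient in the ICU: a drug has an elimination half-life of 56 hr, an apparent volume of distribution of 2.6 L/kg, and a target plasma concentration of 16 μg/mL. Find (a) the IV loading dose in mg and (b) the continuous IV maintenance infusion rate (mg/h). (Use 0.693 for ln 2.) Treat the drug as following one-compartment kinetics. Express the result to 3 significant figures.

Total Vd = 2.6 × 80 = 208.0 L
LD = Vd × C = 208.0 × 16 = 3328 mg
CL = 0.693 × Vd / t½ = 0.693 × 208.0 / 56 = 2.574 L/h
Infusion rate = CL × Css = 2.574 × 16 = 41.18 mg/h

(a) 3330 mg; (b) 41.2 mg/h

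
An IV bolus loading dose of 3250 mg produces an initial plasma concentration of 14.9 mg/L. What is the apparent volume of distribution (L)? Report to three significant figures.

Immediately after an IV bolus, C₀ = Dose / Vd, so Vd = Dose / C₀.
Vd = 3250 / 14.9 = 218.1 L

218 L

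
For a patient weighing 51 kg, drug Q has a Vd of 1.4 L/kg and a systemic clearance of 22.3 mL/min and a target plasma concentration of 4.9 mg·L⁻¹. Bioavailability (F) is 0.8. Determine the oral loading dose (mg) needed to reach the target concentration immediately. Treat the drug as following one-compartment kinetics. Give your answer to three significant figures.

Total Vd = 1.4 × 51 = 71.40 L
The loading dose fills Vd to the target concentration.
LD = Vd × C / F = 71.40 × 4.900 / 0.8 = 437.3 mg

437 mg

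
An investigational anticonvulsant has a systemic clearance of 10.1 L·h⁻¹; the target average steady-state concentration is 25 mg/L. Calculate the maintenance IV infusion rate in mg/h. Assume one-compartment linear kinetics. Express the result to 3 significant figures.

At steady state, infusion rate equals elimination rate: rate in = CL × Css.
Rate = CL × Css = 10.10 × 25 = 252.5 mg/h

253 mg/h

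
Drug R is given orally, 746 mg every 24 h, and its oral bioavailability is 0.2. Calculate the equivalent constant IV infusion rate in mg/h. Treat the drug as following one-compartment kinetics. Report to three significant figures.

6.22 mg/h

Equivalent systemic input: infusion rate = F·D/τ.
Rate = 0.2 × 746 / 24 = 6.217 mg/h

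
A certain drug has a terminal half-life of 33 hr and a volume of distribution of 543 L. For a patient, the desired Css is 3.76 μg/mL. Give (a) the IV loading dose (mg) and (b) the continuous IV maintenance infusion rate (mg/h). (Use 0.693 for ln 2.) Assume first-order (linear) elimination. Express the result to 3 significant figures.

(a) 2040 mg; (b) 42.9 mg/h

LD = Vd × C = 543.0 × 3.76 = 2042 mg
CL = 0.693 × Vd / t½ = 0.693 × 543.0 / 33 = 11.40 L/h
Infusion rate = CL × Css = 11.40 × 3.76 = 42.86 mg/h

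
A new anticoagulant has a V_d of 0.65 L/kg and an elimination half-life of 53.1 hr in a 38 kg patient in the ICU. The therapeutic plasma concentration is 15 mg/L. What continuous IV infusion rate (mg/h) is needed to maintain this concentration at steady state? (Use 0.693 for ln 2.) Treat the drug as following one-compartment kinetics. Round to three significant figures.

Vd(total) = 38 kg × 0.65 L/kg = 24.70 L
CL = ln 2 · Vd / t½ = 0.693 × 24.70 / 53.1 = 0.3224 L/h
Infusion rate = CL × Css = 0.3224 × 15 = 4.836 mg/h

4.84 mg/h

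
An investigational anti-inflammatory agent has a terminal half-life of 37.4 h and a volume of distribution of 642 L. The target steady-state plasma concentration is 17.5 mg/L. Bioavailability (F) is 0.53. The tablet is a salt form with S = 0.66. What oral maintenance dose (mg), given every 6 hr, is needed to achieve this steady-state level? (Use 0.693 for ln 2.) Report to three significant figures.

3570 mg

k = 0.693/37.4 = 0.01853 h⁻¹, so CL = k·Vd = 0.01853 × 642.0 = 11.90 L/h
D = CL × Css × τ / F / S = 11.90 × 17.5 × 6 / 0.53 / 0.66 = 3572 mg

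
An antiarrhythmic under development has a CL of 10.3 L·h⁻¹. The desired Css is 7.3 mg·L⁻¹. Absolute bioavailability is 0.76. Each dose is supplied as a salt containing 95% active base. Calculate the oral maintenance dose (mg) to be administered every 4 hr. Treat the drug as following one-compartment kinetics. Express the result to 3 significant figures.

D = CL × Css × τ / F / S = 10.30 × 7.3 × 4 / 0.76 / 0.95 = 416.6 mg

417 mg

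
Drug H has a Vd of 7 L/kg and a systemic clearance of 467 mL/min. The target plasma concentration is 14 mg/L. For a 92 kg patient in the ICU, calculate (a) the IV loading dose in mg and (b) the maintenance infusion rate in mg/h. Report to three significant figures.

(a) 9020 mg; (b) 392 mg/h

Vd = 7 L/kg × 92 kg = 644.0 L
Loading dose = Vd × C = 644.0 × 14 = 9016 mg
CL = 467 mL/min = 467 × 0.06 = 28.02 L/h
Maintenance infusion rate = CL × Css = 28.02 × 14 = 392.3 mg/h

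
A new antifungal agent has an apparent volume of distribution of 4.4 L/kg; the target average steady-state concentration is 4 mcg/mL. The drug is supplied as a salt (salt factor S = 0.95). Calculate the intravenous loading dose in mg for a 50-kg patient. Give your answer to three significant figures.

Vd(total) = 50 kg × 4.4 L/kg = 220.0 L
LD = Vd × C / S = 220.0 × 4.000 / 0.95 = 926.3 mg

926 mg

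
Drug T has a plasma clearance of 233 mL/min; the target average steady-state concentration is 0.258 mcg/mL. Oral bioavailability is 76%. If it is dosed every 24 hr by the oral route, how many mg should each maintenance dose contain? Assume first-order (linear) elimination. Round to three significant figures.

Convert clearance: 233 mL/min × 60 min/h ÷ 1000 mL/L = 13.98 L/h
D = CL × Css × τ / F = 13.98 × 0.258 × 24 / 0.76 = 113.9 mg

114 mg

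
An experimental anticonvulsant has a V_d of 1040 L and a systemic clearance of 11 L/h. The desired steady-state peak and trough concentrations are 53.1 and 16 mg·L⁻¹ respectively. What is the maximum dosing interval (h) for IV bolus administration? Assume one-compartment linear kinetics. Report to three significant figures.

113 h

k = CL / Vd = 11.00 / 1040 = 0.01058 h⁻¹
Between IV bolus doses, concentration decays as C = C₀·e^(−kτ), so C_peak/C_trough = e^(kτ).
τ_max = ln(C_peak/C_trough) / k = ln(53.1/16) / 0.01058 = 1.200 / 0.01058 = 113.4 h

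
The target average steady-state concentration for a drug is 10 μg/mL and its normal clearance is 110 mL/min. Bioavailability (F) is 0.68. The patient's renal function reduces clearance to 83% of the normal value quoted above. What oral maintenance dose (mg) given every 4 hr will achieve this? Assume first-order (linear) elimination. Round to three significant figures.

CL = 110 mL/min = 110 × 0.06 = 6.600 L/h
Patient clearance = 0.83 × 6.600 = 5.478 L/h
D = CL × Css × τ / F = 5.478 × 10 × 4 / 0.68 = 322.2 mg

322 mg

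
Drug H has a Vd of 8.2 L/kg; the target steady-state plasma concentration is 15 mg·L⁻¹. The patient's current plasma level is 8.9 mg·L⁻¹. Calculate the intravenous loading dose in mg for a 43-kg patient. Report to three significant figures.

2150 mg

Vd = 8.2 L/kg × 43 kg = 352.6 L
Concentration deficit ΔC = 15 − 8.9 = 6.100 mg/L
LD = Vd × ΔC = 352.6 × 6.100 = 2151 mg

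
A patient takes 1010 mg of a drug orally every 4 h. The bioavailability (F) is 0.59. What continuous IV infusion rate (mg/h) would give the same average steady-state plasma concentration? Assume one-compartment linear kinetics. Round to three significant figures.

149 mg/h

Equivalent systemic input: infusion rate = F·D/τ.
Rate = 0.59 × 1010 / 4 = 149.0 mg/h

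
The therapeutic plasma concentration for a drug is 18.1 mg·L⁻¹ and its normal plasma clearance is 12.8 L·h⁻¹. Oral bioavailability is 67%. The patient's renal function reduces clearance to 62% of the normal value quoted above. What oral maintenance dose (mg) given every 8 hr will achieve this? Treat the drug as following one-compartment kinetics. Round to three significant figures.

1720 mg

Patient clearance = 0.62 × 12.80 = 7.936 L/h
D = CL × Css × τ / F = 7.936 × 18.1 × 8 / 0.67 = 1715 mg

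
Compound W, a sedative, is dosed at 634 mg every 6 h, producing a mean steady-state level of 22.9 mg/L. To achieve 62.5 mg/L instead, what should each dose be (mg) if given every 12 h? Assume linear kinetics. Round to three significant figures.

With linear kinetics, Css is proportional to dose rate (D/τ) at fixed clearance.
D₂ = D₁ × (Css,target / Css,current) × (τ₂/τ₁) = 634 × (62.5/22.9) × (12/6) = 3461 mg

3460 mg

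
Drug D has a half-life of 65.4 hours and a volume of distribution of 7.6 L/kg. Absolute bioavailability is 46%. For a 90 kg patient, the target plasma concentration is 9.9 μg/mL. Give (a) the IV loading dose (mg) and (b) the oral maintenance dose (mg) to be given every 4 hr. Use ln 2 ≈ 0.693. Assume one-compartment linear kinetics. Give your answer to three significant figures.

Total Vd = 7.6 × 90 = 684.0 L
LD = Vd × C = 684.0 × 9.9 = 6772 mg
CL = 0.693 × Vd / t½ = 0.693 × 684.0 / 65.4 = 7.248 L/h
D = CL × Css × τ / F = 7.248 × 9.9 × 4 / 0.46 = 624.0 mg

(a) 6770 mg; (b) 624 mg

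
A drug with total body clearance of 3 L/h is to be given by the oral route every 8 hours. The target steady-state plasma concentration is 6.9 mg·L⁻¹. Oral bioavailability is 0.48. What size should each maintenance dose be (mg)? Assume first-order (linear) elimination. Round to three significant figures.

At steady state, dose per interval replaces the amount cleared in that interval: F·D/τ = CL·Css.
D = CL × Css × τ / F = 3.000 × 6.9 × 8 / 0.48 = 345.0 mg

345 mg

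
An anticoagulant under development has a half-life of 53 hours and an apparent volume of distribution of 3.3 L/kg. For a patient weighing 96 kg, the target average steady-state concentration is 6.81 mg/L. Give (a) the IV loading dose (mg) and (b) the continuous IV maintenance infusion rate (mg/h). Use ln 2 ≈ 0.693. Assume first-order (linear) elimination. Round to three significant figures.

Vd = 3.3 L/kg × 96 kg = 316.8 L
LD = Vd × C = 316.8 × 6.81 = 2157 mg
CL = 0.693 × Vd / t½ = 0.693 × 316.8 / 53 = 4.142 L/h
Infusion rate = CL × Css = 4.142 × 6.81 = 28.21 mg/h

(a) 2160 mg; (b) 28.2 mg/h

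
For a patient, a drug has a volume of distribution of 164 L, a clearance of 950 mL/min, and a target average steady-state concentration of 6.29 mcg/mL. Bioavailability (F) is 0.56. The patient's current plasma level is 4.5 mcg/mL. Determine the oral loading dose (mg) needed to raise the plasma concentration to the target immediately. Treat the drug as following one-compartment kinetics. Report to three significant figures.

Concentration deficit ΔC = 6.29 − 4.5 = 1.790 mg/L
LD = Vd × ΔC / F = 164.0 × 1.790 / 0.56 = 524.2 mg

524 mg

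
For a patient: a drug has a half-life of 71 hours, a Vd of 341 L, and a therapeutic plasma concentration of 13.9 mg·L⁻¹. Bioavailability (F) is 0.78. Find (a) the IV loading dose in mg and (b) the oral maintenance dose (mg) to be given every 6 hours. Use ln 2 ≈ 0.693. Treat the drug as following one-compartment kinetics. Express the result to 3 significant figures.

LD = Vd × C = 341.0 × 13.9 = 4740 mg
CL = 0.693 × Vd / t½ = 0.693 × 341.0 / 71 = 3.328 L/h
D = CL × Css × τ / F = 3.328 × 13.9 × 6 / 0.78 = 355.8 mg

(a) 4740 mg; (b) 356 mg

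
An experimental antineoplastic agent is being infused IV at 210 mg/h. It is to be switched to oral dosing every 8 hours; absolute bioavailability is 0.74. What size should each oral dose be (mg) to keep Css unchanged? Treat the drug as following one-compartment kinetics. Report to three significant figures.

To maintain the same Css, the systemic dosing rate must be unchanged: F·D/τ = infusion rate.
D = rate × τ / F = 210 × 8 / 0.74 = 2270 mg

2270 mg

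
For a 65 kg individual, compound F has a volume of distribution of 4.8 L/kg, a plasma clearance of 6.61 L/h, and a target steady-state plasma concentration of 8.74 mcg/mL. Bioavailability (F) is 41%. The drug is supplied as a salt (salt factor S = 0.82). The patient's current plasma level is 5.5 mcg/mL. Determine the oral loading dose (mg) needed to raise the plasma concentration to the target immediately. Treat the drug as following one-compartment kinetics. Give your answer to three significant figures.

Total Vd = 4.8 × 65 = 312.0 L
Concentration deficit ΔC = 8.74 − 5.5 = 3.240 mg/L
LD = Vd × ΔC / F / S = 312.0 × 3.240 / 0.41 / 0.82 = 3007 mg

3010 mg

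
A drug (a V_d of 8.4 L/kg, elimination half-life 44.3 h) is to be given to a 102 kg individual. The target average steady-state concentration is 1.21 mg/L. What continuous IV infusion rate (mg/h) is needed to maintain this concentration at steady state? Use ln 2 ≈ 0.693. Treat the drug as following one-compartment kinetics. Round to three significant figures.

Total Vd = 8.4 × 102 = 856.8 L
k = 0.693/44.3 = 0.01564 h⁻¹, so CL = k·Vd = 0.01564 × 856.8 = 13.40 L/h
Infusion rate = CL × Css = 13.40 × 1.21 = 16.21 mg/h

16.2 mg/h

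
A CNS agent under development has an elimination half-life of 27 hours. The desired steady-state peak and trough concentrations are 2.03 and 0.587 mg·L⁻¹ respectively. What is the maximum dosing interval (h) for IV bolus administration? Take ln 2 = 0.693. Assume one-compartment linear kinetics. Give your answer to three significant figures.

48.3 h

k = 0.693 / t½ = 0.693 / 27 = 0.02567 h⁻¹
Between IV bolus doses, concentration decays as C = C₀·e^(−kτ), so C_peak/C_trough = e^(kτ).
τ_max = ln(C_peak/C_trough) / k = ln(2.03/0.587) / 0.02567 = 1.241 / 0.02567 = 48.34 h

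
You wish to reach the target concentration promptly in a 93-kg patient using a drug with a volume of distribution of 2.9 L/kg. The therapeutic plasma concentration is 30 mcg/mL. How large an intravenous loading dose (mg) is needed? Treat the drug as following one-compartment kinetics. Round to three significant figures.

8090 mg

Total Vd = 2.9 × 93 = 269.7 L
The loading dose fills Vd to the target concentration.
LD = Vd × C = 269.7 × 30.00 = 8091 mg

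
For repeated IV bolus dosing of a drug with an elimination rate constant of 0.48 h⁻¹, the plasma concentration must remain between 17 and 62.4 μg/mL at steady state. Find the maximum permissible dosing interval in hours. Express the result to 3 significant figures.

Between IV bolus doses, concentration decays as C = C₀·e^(−kτ), so C_peak/C_trough = e^(kτ).
τ_max = ln(C_peak/C_trough) / k = ln(62.4/17) / 0.4800 = 1.300 / 0.4800 = 2.708 h

2.71 h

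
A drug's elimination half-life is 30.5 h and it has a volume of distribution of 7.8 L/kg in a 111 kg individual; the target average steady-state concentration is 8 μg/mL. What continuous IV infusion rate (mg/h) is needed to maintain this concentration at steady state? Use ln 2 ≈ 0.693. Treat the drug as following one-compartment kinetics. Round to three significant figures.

Vd = 7.8 L/kg × 111 kg = 865.8 L
k = 0.693/30.5 = 0.02272 h⁻¹, so CL = k·Vd = 0.02272 × 865.8 = 19.67 L/h
Infusion rate = CL × Css = 19.67 × 8 = 157.4 mg/h

157 mg/h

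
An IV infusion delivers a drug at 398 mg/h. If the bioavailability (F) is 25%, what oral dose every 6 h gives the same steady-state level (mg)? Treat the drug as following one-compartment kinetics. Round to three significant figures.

9550 mg

To maintain the same Css, the systemic dosing rate must be unchanged: F·D/τ = infusion rate.
D = rate × τ / F = 398 × 6 / 0.25 = 9552 mg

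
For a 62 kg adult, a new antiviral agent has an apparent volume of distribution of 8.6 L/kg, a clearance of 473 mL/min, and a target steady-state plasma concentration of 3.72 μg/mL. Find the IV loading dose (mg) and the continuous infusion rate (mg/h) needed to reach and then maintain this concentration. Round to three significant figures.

Vd = 8.6 L/kg × 62 kg = 533.2 L
Loading: fill Vd to C_target → 533.2 L × 3.72 mg/L = 1984 mg
Convert clearance: 473 mL/min × 60 min/h ÷ 1000 mL/L = 28.38 L/h
Maintenance infusion rate = CL × Css = 28.38 × 3.72 = 105.6 mg/h

(a) 1980 mg; (b) 106 mg/h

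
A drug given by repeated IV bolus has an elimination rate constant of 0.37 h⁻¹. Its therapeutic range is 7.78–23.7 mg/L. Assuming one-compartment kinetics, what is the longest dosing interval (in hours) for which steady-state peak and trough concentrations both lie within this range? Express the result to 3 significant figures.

Between IV bolus doses, concentration decays as C = C₀·e^(−kτ), so C_peak/C_trough = e^(kτ).
τ_max = ln(C_peak/C_trough) / k = ln(23.7/7.78) / 0.3700 = 1.114 / 0.3700 = 3.011 h

3.01 h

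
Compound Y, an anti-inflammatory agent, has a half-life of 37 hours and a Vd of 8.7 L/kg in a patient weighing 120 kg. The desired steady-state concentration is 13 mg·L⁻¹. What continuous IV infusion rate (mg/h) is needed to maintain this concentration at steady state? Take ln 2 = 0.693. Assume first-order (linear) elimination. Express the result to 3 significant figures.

254 mg/h

Vd(total) = 120 kg × 8.7 L/kg = 1044 L
k = 0.693/37 = 0.01873 h⁻¹, so CL = k·Vd = 0.01873 × 1044 = 19.55 L/h
Infusion rate = CL × Css = 19.55 × 13 = 254.2 mg/h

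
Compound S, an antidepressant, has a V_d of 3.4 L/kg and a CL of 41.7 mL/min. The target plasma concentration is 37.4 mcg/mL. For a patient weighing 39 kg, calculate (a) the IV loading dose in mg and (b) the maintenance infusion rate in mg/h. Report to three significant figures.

(a) 4960 mg; (b) 93.6 mg/h

Vd(total) = 39 kg × 3.4 L/kg = 132.6 L
Loading dose = Vd × C = 132.6 × 37.4 = 4959 mg
CL = 41.7 mL/min = 41.7 × 0.06 = 2.502 L/h
Maintenance: replace elimination → rate = CL × Css = 2.502 × 37.4 = 93.57 mg/h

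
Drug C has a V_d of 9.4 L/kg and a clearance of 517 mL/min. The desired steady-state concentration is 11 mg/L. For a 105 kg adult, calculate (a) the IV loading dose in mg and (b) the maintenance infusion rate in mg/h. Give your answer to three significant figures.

(a) 10900 mg; (b) 341 mg/h

Total Vd = 9.4 × 105 = 987.0 L
Loading dose = Vd × C = 987.0 × 11 = 10860 mg
CL = 517 mL/min = 517 × 0.06 = 31.02 L/h
Maintenance infusion rate = CL × Css = 31.02 × 11 = 341.2 mg/h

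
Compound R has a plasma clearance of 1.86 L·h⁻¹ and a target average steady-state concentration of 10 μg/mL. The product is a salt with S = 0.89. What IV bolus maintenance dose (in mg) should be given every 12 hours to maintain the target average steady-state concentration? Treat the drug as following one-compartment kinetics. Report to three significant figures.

At steady state, dose per interval replaces the amount cleared in that interval: S·D/τ = CL·Css.
D = CL × Css × τ / S = 1.860 × 10 × 12 / 0.89 = 250.8 mg

251 mg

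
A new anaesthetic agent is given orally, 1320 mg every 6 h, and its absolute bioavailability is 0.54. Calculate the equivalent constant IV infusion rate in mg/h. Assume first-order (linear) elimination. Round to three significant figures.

119 mg/h

Equivalent systemic input: infusion rate = F·D/τ.
Rate = 0.54 × 1320 / 6 = 118.8 mg/h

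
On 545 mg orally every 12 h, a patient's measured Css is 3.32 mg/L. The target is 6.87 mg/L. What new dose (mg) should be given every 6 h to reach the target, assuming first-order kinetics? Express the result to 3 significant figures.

564 mg

With linear kinetics, Css is proportional to dose rate (D/τ) at fixed clearance.
D₂ = D₁ × (Css,target / Css,current) × (τ₂/τ₁) = 545 × (6.87/3.32) × (6/12) = 563.9 mg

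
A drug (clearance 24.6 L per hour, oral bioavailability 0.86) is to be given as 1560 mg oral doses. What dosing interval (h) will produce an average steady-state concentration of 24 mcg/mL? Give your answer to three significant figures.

F·D/τ = CL·Css → τ = F·D / (CL·Css).
τ = 0.86 × 1560 / (24.6 × 24) = 2.272 h

2.27 h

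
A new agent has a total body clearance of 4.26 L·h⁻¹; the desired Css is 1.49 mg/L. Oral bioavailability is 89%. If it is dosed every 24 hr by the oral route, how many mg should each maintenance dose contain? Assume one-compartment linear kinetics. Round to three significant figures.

171 mg

D = CL × Css × τ / F = 4.260 × 1.49 × 24 / 0.89 = 171.2 mg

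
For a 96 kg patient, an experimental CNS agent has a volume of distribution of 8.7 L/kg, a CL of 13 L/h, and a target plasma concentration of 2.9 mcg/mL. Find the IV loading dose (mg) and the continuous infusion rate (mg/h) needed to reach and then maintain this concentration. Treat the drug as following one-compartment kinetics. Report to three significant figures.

(a) 2420 mg; (b) 37.7 mg/h

Vd = 8.7 L/kg × 96 kg = 835.2 L
Loading dose = Vd × C = 835.2 × 2.9 = 2422 mg
Infusion rate = 13.00 L/h × 2.9 mg/L = 37.70 mg/h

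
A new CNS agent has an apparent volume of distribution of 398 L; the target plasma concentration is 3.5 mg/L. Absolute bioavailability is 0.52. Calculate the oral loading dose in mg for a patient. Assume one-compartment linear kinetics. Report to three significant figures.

LD = Vd × C / F = 398.0 × 3.500 / 0.52 = 2679 mg

2680 mg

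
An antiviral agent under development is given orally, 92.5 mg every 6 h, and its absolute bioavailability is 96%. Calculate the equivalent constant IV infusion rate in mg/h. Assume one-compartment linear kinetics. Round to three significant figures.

14.8 mg/h

Equivalent systemic input: infusion rate = F·D/τ.
Rate = 0.96 × 92.5 / 6 = 14.80 mg/h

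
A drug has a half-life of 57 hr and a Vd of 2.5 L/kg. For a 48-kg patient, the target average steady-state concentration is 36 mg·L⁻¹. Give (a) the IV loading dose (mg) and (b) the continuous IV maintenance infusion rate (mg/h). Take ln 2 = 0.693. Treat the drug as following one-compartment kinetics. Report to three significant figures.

Vd(total) = 48 kg × 2.5 L/kg = 120.0 L
LD = Vd × C = 120.0 × 36 = 4320 mg
CL = 0.693 × Vd / t½ = 0.693 × 120.0 / 57 = 1.459 L/h
Infusion rate = CL × Css = 1.459 × 36 = 52.52 mg/h

(a) 4320 mg; (b) 52.5 mg/h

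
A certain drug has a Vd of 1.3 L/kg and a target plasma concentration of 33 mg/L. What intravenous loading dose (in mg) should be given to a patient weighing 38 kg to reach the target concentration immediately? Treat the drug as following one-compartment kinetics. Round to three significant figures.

1630 mg

Vd = 1.3 L/kg × 38 kg = 49.40 L
LD = Vd × C = 49.40 × 33.00 = 1630 mg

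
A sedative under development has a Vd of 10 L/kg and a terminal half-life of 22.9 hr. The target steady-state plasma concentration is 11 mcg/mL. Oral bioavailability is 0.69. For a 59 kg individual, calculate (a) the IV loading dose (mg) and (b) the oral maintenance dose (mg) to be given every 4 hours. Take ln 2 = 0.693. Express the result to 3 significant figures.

Vd(total) = 59 kg × 10 L/kg = 590.0 L
LD = Vd × C = 590.0 × 11 = 6490 mg
CL = 0.693 × Vd / t½ = 0.693 × 590.0 / 22.9 = 17.85 L/h
D = CL × Css × τ / F = 17.85 × 11 × 4 / 0.69 = 1138 mg

(a) 6490 mg; (b) 1140 mg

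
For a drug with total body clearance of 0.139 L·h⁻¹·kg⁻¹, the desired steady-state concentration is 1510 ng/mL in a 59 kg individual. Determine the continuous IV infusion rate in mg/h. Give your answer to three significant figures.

12.4 mg/h

CL = 0.139 L·h⁻¹·kg⁻¹ × 59 kg = 8.201 L/h
C = 1510 ng/mL = 1.510 mg/L
Rate = CL × Css = 8.201 × 1.51 = 12.38 mg/h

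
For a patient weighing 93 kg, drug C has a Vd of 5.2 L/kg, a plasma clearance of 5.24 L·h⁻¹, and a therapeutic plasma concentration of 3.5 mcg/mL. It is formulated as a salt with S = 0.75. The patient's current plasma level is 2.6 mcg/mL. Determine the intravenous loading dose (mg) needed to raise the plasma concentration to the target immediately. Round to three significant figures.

580 mg

Vd(total) = 93 kg × 5.2 L/kg = 483.6 L
Concentration deficit ΔC = 3.5 − 2.6 = 0.9000 mg/L
LD = Vd × ΔC / S = 483.6 × 0.9000 / 0.75 = 580.3 mg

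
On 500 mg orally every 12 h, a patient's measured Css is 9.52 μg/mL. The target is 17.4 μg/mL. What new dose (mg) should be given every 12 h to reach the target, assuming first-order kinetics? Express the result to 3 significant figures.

914 mg

With linear kinetics, Css is proportional to dose rate (D/τ) at fixed clearance.
D₂ = D₁ × (Css,target / Css,current) = 500 × 17.4/9.52 = 913.9 mg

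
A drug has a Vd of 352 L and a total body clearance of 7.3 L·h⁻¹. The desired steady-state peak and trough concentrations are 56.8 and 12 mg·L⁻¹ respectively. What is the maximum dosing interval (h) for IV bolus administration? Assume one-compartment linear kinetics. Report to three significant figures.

k = CL / Vd = 7.300 / 352.0 = 0.02074 h⁻¹
Between IV bolus doses, concentration decays as C = C₀·e^(−kτ), so C_peak/C_trough = e^(kτ).
τ_max = ln(C_peak/C_trough) / k = ln(56.8/12) / 0.02074 = 1.555 / 0.02074 = 74.98 h

75.0 h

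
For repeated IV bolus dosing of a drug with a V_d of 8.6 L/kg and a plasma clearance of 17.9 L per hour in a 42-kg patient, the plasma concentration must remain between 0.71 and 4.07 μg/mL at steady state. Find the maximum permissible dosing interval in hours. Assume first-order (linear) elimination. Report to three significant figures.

Vd(total) = 42 kg × 8.6 L/kg = 361.2 L
k = CL / Vd = 17.90 / 361.2 = 0.04956 h⁻¹
Between IV bolus doses, concentration decays as C = C₀·e^(−kτ), so C_peak/C_trough = e^(kτ).
τ_max = ln(C_peak/C_trough) / k = ln(4.07/0.71) / 0.04956 = 1.746 / 0.04956 = 35.23 h

35.2 h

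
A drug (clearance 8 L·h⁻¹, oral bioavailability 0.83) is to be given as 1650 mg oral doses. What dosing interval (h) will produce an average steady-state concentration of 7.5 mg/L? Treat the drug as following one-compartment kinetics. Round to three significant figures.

22.8 h

F·D/τ = CL·Css → τ = F·D / (CL·Css).
τ = 0.83 × 1650 / (8 × 7.5) = 22.83 h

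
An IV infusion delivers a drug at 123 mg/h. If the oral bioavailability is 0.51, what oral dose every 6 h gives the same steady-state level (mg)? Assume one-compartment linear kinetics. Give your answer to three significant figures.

1450 mg

To maintain the same Css, the systemic dosing rate must be unchanged: F·D/τ = infusion rate.
D = rate × τ / F = 123 × 6 / 0.51 = 1447 mg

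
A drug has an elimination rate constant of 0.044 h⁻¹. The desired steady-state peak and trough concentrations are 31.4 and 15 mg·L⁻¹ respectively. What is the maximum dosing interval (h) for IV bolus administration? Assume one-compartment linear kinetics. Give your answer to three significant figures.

16.8 h

Between IV bolus doses, concentration decays as C = C₀·e^(−kτ), so C_peak/C_trough = e^(kτ).
τ_max = ln(C_peak/C_trough) / k = ln(31.4/15) / 0.04400 = 0.7388 / 0.04400 = 16.79 h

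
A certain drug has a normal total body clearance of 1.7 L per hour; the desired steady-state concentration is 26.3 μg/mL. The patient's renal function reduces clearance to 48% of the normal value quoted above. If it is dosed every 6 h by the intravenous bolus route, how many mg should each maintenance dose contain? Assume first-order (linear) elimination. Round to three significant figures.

Patient clearance = 0.48 × 1.700 = 0.8160 L/h
D = CL × Css × τ = 0.8160 × 26.3 × 6 = 128.8 mg

129 mg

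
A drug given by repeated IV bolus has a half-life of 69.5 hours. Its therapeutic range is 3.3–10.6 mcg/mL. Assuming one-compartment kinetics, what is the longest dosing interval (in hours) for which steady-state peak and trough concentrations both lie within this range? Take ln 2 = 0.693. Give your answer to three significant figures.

k = 0.693 / t½ = 0.693 / 69.5 = 0.009971 h⁻¹
Between IV bolus doses, concentration decays as C = C₀·e^(−kτ), so C_peak/C_trough = e^(kτ).
τ_max = ln(C_peak/C_trough) / k = ln(10.6/3.3) / 0.009971 = 1.167 / 0.009971 = 117.0 h

117 h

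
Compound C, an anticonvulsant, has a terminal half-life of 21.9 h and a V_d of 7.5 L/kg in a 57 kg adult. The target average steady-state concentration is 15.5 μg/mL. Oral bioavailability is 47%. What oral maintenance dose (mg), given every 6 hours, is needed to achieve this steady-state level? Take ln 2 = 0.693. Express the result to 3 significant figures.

Vd = 7.5 L/kg × 57 kg = 427.5 L
CL = 0.693 × Vd / t½ = 0.693 × 427.5 / 21.9 = 13.53 L/h
D = CL × Css × τ / F = 13.53 × 15.5 × 6 / 0.47 = 2677 mg

2680 mg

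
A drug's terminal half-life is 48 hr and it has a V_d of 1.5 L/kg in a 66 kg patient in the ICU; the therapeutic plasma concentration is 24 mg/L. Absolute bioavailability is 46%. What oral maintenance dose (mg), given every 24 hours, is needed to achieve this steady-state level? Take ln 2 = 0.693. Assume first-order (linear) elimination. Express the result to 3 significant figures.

1790 mg

Total Vd = 1.5 × 66 = 99.00 L
CL = ln 2 · Vd / t½ = 0.693 × 99.00 / 48 = 1.429 L/h
D = CL × Css × τ / F = 1.429 × 24 × 24 / 0.46 = 1789 mg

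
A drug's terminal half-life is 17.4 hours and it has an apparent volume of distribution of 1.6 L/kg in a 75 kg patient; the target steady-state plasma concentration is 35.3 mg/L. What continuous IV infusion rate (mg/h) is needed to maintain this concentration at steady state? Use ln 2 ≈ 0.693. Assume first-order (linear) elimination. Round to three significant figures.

Vd(total) = 75 kg × 1.6 L/kg = 120.0 L
k = 0.693/17.4 = 0.03983 h⁻¹, so CL = k·Vd = 0.03983 × 120.0 = 4.780 L/h
Infusion rate = CL × Css = 4.780 × 35.3 = 168.7 mg/h

169 mg/h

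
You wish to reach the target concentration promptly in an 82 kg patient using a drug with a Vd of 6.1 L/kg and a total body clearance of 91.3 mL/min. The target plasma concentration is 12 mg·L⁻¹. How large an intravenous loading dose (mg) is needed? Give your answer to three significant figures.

6000 mg

Total Vd = 6.1 × 82 = 500.2 L
LD = Vd × C = 500.2 × 12.00 = 6002 mg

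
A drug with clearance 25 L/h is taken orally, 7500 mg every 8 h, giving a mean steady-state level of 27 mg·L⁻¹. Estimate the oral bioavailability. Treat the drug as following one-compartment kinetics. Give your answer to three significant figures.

F·D/τ = CL·Css at steady state → F = CL·Css·τ / D.
F = 25 × 27 × 8 / 7500 = 0.720

0.720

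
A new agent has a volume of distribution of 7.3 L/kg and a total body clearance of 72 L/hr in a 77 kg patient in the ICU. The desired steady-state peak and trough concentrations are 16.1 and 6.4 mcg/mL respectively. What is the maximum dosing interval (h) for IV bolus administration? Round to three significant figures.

Vd(total) = 77 kg × 7.3 L/kg = 562.1 L
k = CL / Vd = 72.00 / 562.1 = 0.1281 h⁻¹
Between IV bolus doses, concentration decays as C = C₀·e^(−kτ), so C_peak/C_trough = e^(kτ).
τ_max = ln(C_peak/C_trough) / k = ln(16.1/6.4) / 0.1281 = 0.9225 / 0.1281 = 7.201 h

7.20 h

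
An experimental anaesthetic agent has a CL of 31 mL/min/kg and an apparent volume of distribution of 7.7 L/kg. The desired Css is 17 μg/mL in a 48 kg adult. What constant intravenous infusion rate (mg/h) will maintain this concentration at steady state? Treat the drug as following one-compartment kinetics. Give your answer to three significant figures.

CL = 31 mL/min/kg × 48 kg = 1488 mL/min = 1488 × 60/1000 = 89.28 L/h
Rate = CL × Css = 89.28 × 17 = 1518 mg/h

1520 mg/h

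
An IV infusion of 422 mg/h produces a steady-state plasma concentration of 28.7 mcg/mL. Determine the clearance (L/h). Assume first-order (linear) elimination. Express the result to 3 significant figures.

At steady state, infusion rate = CL × Css, so CL = rate / Css.
CL = 422 / 28.7 = 14.70 L/h

14.7 L/h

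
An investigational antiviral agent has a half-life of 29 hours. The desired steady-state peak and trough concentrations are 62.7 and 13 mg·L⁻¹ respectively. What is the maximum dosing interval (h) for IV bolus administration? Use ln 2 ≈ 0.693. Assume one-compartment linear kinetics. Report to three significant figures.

65.8 h

k = 0.693 / t½ = 0.693 / 29 = 0.02390 h⁻¹
Between IV bolus doses, concentration decays as C = C₀·e^(−kτ), so C_peak/C_trough = e^(kτ).
τ_max = ln(C_peak/C_trough) / k = ln(62.7/13) / 0.02390 = 1.573 / 0.02390 = 65.82 h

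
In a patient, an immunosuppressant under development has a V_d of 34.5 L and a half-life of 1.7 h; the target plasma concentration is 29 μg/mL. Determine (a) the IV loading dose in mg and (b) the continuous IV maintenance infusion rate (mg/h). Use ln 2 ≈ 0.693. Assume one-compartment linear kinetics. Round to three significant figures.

(a) 1000 mg; (b) 408 mg/h

LD = Vd × C = 34.50 × 29 = 1001 mg
CL = 0.693 × Vd / t½ = 0.693 × 34.50 / 1.7 = 14.06 L/h
Infusion rate = CL × Css = 14.06 × 29 = 407.7 mg/h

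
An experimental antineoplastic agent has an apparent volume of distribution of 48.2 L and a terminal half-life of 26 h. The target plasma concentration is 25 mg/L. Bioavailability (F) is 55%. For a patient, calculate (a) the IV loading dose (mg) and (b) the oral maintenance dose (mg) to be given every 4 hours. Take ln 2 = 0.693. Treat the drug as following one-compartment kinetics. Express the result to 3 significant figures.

(a) 1210 mg; (b) 234 mg

LD = Vd × C = 48.20 × 25 = 1205 mg
CL = 0.693 × Vd / t½ = 0.693 × 48.20 / 26 = 1.285 L/h
D = CL × Css × τ / F = 1.285 × 25 × 4 / 0.55 = 233.6 mg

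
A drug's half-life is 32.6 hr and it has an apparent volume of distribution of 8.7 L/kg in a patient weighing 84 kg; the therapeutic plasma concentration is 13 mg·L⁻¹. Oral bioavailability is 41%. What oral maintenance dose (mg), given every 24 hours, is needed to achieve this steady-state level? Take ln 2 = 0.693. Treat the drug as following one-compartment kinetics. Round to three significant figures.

Total Vd = 8.7 × 84 = 730.8 L
k = 0.693/32.6 = 0.02126 h⁻¹, so CL = k·Vd = 0.02126 × 730.8 = 15.54 L/h
D = CL × Css × τ / F = 15.54 × 13 × 24 / 0.41 = 11830 mg

11800 mg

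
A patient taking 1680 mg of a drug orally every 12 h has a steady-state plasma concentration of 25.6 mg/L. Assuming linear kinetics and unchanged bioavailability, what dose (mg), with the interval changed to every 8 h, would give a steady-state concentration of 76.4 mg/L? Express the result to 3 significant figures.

3340 mg

With linear kinetics, Css is proportional to dose rate (D/τ) at fixed clearance.
D₂ = D₁ × (Css,target / Css,current) × (τ₂/τ₁) = 1680 × (76.4/25.6) × (8/12) = 3343 mg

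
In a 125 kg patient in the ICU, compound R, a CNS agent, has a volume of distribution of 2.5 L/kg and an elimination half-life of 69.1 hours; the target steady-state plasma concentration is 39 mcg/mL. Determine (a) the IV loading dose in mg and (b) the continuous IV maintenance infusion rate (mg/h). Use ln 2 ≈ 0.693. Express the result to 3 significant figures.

(a) 12200 mg; (b) 122 mg/h

Total Vd = 2.5 × 125 = 312.5 L
LD = Vd × C = 312.5 × 39 = 12190 mg
CL = 0.693 × Vd / t½ = 0.693 × 312.5 / 69.1 = 3.134 L/h
Infusion rate = CL × Css = 3.134 × 39 = 122.2 mg/h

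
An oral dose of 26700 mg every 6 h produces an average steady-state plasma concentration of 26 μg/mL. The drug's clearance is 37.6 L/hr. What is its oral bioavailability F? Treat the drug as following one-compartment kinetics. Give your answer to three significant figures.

0.220

F·D/τ = CL·Css at steady state → F = CL·Css·τ / D.
F = 37.6 × 26 × 6 / 26700 = 0.220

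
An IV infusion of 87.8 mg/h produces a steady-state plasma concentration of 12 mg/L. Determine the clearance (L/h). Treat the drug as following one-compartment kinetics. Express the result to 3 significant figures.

At steady state, infusion rate = CL × Css, so CL = rate / Css.
CL = 87.8 / 12 = 7.317 L/h

7.32 L/h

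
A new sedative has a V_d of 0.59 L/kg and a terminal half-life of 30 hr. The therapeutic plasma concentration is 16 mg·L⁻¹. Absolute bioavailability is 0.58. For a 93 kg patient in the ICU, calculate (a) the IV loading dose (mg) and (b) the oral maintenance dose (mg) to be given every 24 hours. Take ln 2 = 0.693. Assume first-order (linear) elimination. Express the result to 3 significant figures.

Vd(total) = 93 kg × 0.59 L/kg = 54.87 L
LD = Vd × C = 54.87 × 16 = 877.9 mg
CL = 0.693 × Vd / t½ = 0.693 × 54.87 / 30 = 1.267 L/h
D = CL × Css × τ / F = 1.267 × 16 × 24 / 0.58 = 838.8 mg

(a) 878 mg; (b) 839 mg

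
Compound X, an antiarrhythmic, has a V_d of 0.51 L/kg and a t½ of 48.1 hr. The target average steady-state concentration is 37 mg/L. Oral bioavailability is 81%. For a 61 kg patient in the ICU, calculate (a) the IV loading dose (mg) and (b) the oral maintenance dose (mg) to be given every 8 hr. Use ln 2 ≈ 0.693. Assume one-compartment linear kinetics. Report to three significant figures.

Vd = 0.51 L/kg × 61 kg = 31.11 L
LD = Vd × C = 31.11 × 37 = 1151 mg
CL = 0.693 × Vd / t½ = 0.693 × 31.11 / 48.1 = 0.4482 L/h
D = CL × Css × τ / F = 0.4482 × 37 × 8 / 0.81 = 163.8 mg

(a) 1150 mg; (b) 164 mg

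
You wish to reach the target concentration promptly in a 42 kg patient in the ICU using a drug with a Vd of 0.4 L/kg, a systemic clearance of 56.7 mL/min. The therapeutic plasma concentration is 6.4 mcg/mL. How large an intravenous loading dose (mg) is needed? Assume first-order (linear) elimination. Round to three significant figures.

108 mg

Total Vd = 0.4 × 42 = 16.80 L
LD = Vd × C = 16.80 × 6.400 = 107.5 mg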